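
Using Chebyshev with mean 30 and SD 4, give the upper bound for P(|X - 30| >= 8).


k = 8/4 = 2
Chebyshev: P(|X-mu| >= k*sigma) <= 1/k^2 = 1/2^2 = 1/4

1/4


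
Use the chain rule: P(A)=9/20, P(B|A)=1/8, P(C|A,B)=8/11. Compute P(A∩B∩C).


P(A∩B∩C) = P(A) * P(B|A) * P(C|A∩B)
= 9/20 * 1/8 * 8/11
= 9/160 * 8/11 = 9/220

9/220


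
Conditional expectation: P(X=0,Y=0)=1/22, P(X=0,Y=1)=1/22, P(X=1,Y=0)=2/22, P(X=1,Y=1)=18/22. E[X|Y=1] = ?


P(Y=1) = 19/22
E[X|Y=1] = (0*1 + 1*18)/19 = 18/19

18/19


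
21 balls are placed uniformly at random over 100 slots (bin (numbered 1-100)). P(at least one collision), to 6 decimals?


P(all different) = prod((100-i)/100 for i=0..20) = 0.104320
P(at least one match) = 1 - 0.104320 = 0.895680

0.895680


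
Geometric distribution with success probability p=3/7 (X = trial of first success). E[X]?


For geometric (trials until first success), E[X] = 1/p = 1/(3/7) = 7/3

7/3


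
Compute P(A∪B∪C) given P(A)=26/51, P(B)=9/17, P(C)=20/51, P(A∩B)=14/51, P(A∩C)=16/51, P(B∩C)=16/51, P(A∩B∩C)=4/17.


P(A∪B∪C) = P(A)+P(B)+P(C) - P(AB)-P(AC)-P(BC) + P(ABC)
= 26/51+9/17+20/51 - 14/51-16/51-16/51 + 4/17
= 13/17

13/17


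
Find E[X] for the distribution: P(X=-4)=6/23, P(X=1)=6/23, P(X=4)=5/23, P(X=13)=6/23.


E[X] = sum(x * P(x))
= -4*6/23 + 1*6/23 + 4*5/23 + 13*6/23
= 80/23

80/23


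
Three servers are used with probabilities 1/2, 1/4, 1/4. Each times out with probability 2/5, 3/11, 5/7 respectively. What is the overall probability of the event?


P(A) = P(A|B1)P(B1) + P(A|B2)P(B2) + P(A|B3)P(B3)
= 2/5*1/2 + 3/11*1/4 + 5/7*1/4
= 1/5 + 3/44 + 5/28 = 172/385

172/385


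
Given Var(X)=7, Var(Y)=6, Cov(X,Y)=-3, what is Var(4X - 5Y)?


Var(4X - 5Y) = 4^2*Var(X) + (-5)^2*Var(Y) + 2*4*(-5)*Cov(X,Y)
= 16*7 + 25*6 - 40*(-3)
= 112 + 150 + 120 = 382

382


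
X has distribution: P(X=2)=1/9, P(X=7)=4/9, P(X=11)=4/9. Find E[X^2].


E[X^2] = sum(g(x)*P(x))
= 4*1/9 + 49*4/9 + 121*4/9
= 76

76


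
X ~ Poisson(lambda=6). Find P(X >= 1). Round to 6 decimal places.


P(X>=1) = 1 - P(X<=0) = 1 - (e^(-6)*6^0/0!)
≈ 1 - 0.0024787522 = 0.9975212478
≈ 0.997521

0.997521


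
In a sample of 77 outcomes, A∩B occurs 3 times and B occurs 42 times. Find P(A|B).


P(A|B) = P(A∩B)/P(B) = (3/77)/(42/77) = 3/42 = 1/14

1/14


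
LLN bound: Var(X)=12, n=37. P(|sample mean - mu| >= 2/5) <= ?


Var(Xbar) = Var(X)/n = 12/37
Chebyshev: P(|Xbar-mu| >= 2/5) <= Var(Xbar)/(2/5)^2 = (12/37)/(4/25) = 75/37
Bound exceeds 1, so trivial bound: 1

1


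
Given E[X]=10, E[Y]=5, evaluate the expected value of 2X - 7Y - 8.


E[2X - 7Y - 8] = 2*E[X] - 7*E[Y] - 8
= (2)*(10) + (-7)*(5) + (-8)
= 20 - 35 - 8 = -23

-23


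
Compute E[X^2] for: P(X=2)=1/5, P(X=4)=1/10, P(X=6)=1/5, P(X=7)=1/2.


E[X^2] = sum(x^2 * P(x))
= 4*1/5 + 16*1/10 + 36*1/5 + 49*1/2
= 341/10

341/10


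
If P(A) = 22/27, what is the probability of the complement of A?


P(A') = 1 - P(A) = 1 - 22/27 = 5/27

5/27


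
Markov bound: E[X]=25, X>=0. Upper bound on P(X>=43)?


Markov: P(X >= a) <= E[X]/a
P(X >= 43) <= 25/43

25/43


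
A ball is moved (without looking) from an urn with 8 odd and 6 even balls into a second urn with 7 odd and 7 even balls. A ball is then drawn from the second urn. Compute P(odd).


P(transfer odd) = 8/14 = 4/7; P(transfer even) = 3/7
If odd transferred: Urn II has 8 odd of 15, so P(odd|odd moved) = 8/15
If even transferred: Urn II has 7 odd of 15, so P(odd|even moved) = 7/15
By total probability: P(odd) = 4/7*8/15 + 3/7*7/15 = 53/105

53/105


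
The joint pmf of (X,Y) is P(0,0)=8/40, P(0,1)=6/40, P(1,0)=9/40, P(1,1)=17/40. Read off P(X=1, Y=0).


Read from table: P(X=1, Y=0) = 9/40

9/40


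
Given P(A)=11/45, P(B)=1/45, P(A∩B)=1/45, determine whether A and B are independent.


P(A)*P(B) = 11/45*1/45 = 11/2025
P(A∩B) = 1/45 != 11/2025, so not independent

No, A and B are not independent


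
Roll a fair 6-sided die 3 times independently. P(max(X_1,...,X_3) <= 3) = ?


P(max <= 3) = P(all X_i <= 3) = (P(X_1 <= 3))^3
= (3/6)^3 = (1/2)^3 = 1/8

1/8


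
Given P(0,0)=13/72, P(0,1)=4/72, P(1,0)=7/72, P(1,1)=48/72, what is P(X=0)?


P(X=0) = P(0,0)+P(0,1) = 13/72 + 4/72 = 17/72

17/72


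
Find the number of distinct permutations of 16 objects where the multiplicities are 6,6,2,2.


16! = 20922789888000
Denominator: 6!=720 * 6!=720 * 2!=2 * 2!=2
Coefficient = 20922789888000 / 2073600 = 10090080

10090080


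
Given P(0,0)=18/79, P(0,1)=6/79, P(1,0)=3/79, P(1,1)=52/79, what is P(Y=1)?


P(Y=1) = P(0,1)+P(1,1) = 6/79 + 52/79 = 58/79

58/79


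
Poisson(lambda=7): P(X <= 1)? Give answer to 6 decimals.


P(X<=1) = e^(-7)*7^0/0! + e^(-7)*7^1/1!
≈ 0.0009118820 + 0.0063831738
= 0.0072950558
≈ 0.007295

0.007295


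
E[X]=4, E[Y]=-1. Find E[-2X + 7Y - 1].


E[-2X + 7Y - 1] = -2*E[X] + 7*E[Y] - 1
= (-2)*(4) + (7)*(-1) + (-1)
= -8 - 7 - 1 = -16

-16


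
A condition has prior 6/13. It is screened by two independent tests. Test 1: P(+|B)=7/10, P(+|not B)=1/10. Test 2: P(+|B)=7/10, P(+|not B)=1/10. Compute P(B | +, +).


After test 1: P(+) = 7/10*6/13 + 1/10*7/13 = 49/130
P(B|+) = (21/65)/(49/130) = 6/7
After test 2 (use post1 as new prior): P(+) = 7/10*6/7 + 1/10*1/7 = 43/70
P(B|+,+) = (3/5)/(43/70) = 42/43

42/43


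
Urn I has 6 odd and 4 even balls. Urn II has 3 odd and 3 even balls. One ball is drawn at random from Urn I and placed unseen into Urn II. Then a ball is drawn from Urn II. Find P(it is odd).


P(transfer odd) = 6/10 = 3/5; P(transfer even) = 2/5
If odd transferred: Urn II has 4 odd of 7, so P(odd|odd moved) = 4/7
If even transferred: Urn II has 3 odd of 7, so P(odd|even moved) = 3/7
By total probability: P(odd) = 3/5*4/7 + 2/5*3/7 = 18/35

18/35


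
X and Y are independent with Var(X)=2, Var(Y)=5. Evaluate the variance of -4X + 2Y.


Independence => Cov(X,Y)=0
Var(-4X + 2Y) = (-4)^2*Var(X) + 2^2*Var(Y)
= 16*2 + 4*5 = 52

52


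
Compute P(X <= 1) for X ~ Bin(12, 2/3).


P(X<=1) = P(X=0) + P(X=1)
= 1/531441 + 8/177147
= 25/531441

25/531441


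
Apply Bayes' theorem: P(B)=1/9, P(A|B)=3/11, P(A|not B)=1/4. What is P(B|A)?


P(A) = P(A|B)P(B) + P(A|B')P(B') = 3/11*1/9 + 1/4*8/9 = 25/99
P(B|A) = P(A|B)P(B)/P(A) = (1/33)/(25/99) = 3/25

3/25


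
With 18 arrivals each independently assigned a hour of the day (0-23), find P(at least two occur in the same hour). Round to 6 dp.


P(all different) = prod((24-i)/24 for i=0..17) = 0.000123
P(at least one match) = 1 - 0.000123 = 0.999877

0.999877


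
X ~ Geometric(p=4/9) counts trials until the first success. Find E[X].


For geometric (trials until first success), E[X] = 1/p = 1/(4/9) = 9/4

9/4


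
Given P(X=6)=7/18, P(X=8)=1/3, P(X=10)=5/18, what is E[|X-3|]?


E[|X-3|] = sum(g(x)*P(x))
= 3*7/18 + 5*1/3 + 7*5/18
= 43/9

43/9


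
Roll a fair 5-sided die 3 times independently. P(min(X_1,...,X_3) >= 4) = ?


P(min >= 4) = P(all X_i >= 4) = (P(X_1 >= 4))^3
= (2/5)^3 = 8/125

8/125


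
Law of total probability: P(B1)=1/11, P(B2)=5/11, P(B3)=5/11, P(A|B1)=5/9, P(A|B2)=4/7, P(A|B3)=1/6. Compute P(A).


P(A) = P(A|B1)P(B1) + P(A|B2)P(B2) + P(A|B3)P(B3)
= 5/9*1/11 + 4/7*5/11 + 1/6*5/11
= 5/99 + 20/77 + 5/66 = 535/1386

535/1386


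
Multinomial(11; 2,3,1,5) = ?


11! = 39916800
Denominator: 2!=2 * 3!=6 * 1!=1 * 5!=120
Coefficient = 39916800 / 1440 = 27720

27720


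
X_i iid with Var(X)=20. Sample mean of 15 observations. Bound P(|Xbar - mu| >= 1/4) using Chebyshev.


Var(Xbar) = Var(X)/n = 20/15
Chebyshev: P(|Xbar-mu| >= 1/4) <= Var(Xbar)/(1/4)^2 = (4/3)/(1/16) = 64/3
Bound exceeds 1, so trivial bound: 1

1


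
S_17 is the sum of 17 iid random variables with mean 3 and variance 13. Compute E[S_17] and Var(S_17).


E[S_n] = n*mu = 17*3 = 51
Var(S_n) = n*sigma^2 = 17*13 = 221

E[S_17]=51, Var(S_17)=221


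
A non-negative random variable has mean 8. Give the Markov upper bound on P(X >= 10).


Markov: P(X >= a) <= E[X]/a
P(X >= 10) <= 8/10 = 4/5

4/5


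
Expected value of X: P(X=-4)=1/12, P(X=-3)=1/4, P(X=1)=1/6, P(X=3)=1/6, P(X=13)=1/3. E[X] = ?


E[X] = sum(x * P(x))
= -4*1/12 - 3*1/4 + 1*1/6 + 3*1/6 + 13*1/3
= 47/12

47/12


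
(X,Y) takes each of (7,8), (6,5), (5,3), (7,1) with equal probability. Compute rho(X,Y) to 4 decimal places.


Cov(X,Y) = 0.4375, Var(X) = 0.6875, Var(Y) = 6.6875
rho = Cov/(sqrt(VarX)*sqrt(VarY)) = 0.2040

0.2040


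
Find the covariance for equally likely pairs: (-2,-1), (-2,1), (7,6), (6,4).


E[X]=9/4, E[Y]=5/2, E[XY]=33/2
Cov(X,Y) = E[XY] - E[X]E[Y] = 33/2 - 9/4*5/2 = 87/8

87/8


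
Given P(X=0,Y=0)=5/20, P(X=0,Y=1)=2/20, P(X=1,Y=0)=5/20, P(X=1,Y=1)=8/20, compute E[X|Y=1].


P(Y=1) = 10/20
E[X|Y=1] = (0*2 + 1*8)/10 = 8/10 = 4/5

4/5


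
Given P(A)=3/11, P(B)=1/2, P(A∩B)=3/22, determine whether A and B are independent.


P(A)*P(B) = 3/11*1/2 = 3/22
P(A∩B) = 3/22, which equals P(A)P(B), so independent

Yes, A and B are independent


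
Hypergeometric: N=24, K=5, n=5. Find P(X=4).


P(X=4) = C(5,4)*C(19,1) / C(24,5)
= 5*19 / 42504
= 95/42504

95/42504


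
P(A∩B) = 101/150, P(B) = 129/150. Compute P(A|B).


P(A|B) = P(A∩B)/P(B) = (101/150)/(129/150) = 101/129

101/129


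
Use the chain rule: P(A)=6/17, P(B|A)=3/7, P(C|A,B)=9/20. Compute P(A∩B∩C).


P(A∩B∩C) = P(A) * P(B|A) * P(C|A∩B)
= 6/17 * 3/7 * 9/20
= 18/119 * 9/20 = 81/1190

81/1190


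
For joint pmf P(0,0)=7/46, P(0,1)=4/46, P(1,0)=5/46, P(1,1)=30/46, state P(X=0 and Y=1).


Read from table: P(X=0, Y=1) = 4/46 = 2/23

2/23


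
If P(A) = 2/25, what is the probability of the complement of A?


P(A') = 1 - P(A) = 1 - 2/25 = 23/25

23/25


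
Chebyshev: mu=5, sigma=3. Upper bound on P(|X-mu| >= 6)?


k = 6/3 = 2
Chebyshev: P(|X-mu| >= k*sigma) <= 1/k^2 = 1/2^2 = 1/4

1/4


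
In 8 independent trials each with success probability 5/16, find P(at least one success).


P(at least one) = 1 - P(none)
P(none) = (1 - 5/16)^8 = (11/16)^8 = 214358881/4294967296
P(at least one) = 1 - 214358881/4294967296 = 4080608415/4294967296

4080608415/4294967296


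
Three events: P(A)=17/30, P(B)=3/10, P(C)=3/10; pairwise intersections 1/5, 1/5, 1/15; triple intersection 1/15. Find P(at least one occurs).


P(A∪B∪C) = P(A)+P(B)+P(C) - P(AB)-P(AC)-P(BC) + P(ABC)
= 17/30+3/10+3/10 - 1/5-1/5-1/15 + 1/15
= 23/30

23/30


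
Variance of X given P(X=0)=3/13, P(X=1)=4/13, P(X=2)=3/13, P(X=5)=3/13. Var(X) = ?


E[X] = 25/13, E[X^2] = 7
Var(X) = E[X^2] - (E[X])^2 = 7 - (25/13)^2 = 558/169

558/169


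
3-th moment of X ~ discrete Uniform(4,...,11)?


E[X^3] = (1/8) * sum(x^3 for x=4..11)
= 4320/8 = 540

540


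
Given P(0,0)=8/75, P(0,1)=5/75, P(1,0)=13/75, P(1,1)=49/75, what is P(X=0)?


P(X=0) = P(0,0)+P(0,1) = 8/75 + 5/75 = 13/75

13/75


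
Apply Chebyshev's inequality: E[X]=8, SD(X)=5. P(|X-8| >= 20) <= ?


k = 20/5 = 4
Chebyshev: P(|X-mu| >= k*sigma) <= 1/k^2 = 1/4^2 = 1/16

1/16


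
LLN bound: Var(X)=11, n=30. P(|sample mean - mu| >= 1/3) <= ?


Var(Xbar) = Var(X)/n = 11/30
Chebyshev: P(|Xbar-mu| >= 1/3) <= Var(Xbar)/(1/3)^2 = (11/30)/(1/9) = 33/10
Bound exceeds 1, so trivial bound: 1

1


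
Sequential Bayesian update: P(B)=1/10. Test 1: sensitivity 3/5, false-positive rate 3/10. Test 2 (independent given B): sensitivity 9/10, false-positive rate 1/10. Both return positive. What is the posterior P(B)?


After test 1: P(+) = 3/5*1/10 + 3/10*9/10 = 33/100
P(B|+) = (3/50)/(33/100) = 2/11
After test 2 (use post1 as new prior): P(+) = 9/10*2/11 + 1/10*9/11 = 27/110
P(B|+,+) = (9/55)/(27/110) = 2/3

2/3


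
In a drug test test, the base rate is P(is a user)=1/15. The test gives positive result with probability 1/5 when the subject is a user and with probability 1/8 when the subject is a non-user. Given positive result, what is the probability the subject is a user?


P(A) = P(A|B)P(B) + P(A|B')P(B') = 1/5*1/15 + 1/8*14/15 = 13/100
P(B|A) = P(A|B)P(B)/P(A) = (1/75)/(13/100) = 4/39

4/39


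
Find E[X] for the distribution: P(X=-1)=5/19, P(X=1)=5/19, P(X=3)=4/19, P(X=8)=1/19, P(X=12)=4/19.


E[X] = sum(x * P(x))
= -1*5/19 + 1*5/19 + 3*4/19 + 8*1/19 + 12*4/19
= 68/19

68/19


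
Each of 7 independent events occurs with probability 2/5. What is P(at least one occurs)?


P(at least one) = 1 - P(none)
P(none) = (1 - 2/5)^7 = (3/5)^7 = 2187/78125
P(at least one) = 1 - 2187/78125 = 75938/78125

75938/78125


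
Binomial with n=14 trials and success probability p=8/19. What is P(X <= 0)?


P(X<=0) = P(X=0)
= 379749833583241/799006685782884121
= 379749833583241/799006685782884121

379749833583241/799006685782884121


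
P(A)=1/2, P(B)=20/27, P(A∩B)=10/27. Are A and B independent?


P(A)*P(B) = 1/2*20/27 = 10/27
P(A∩B) = 10/27, which equals P(A)P(B), so independent

Yes, A and B are independent


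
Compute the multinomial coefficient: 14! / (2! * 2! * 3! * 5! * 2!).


14! = 87178291200
Denominator: 2!=2 * 2!=2 * 3!=6 * 5!=120 * 2!=2
Coefficient = 87178291200 / 5760 = 15135120

15135120


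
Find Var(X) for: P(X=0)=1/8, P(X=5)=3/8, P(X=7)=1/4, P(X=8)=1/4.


E[X] = 45/8, E[X^2] = 301/8
Var(X) = E[X^2] - (E[X])^2 = 301/8 - (45/8)^2 = 383/64

383/64


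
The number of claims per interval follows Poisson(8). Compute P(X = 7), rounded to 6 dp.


P(X=7) = e^(-8) * 8^7 / 7!
≈ 0.0003354626279 * 2097152 / 5040
≈ 0.139587

0.139587


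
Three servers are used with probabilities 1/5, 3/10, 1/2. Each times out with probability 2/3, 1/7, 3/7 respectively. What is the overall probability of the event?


P(A) = P(A|B1)P(B1) + P(A|B2)P(B2) + P(A|B3)P(B3)
= 2/3*1/5 + 1/7*3/10 + 3/7*1/2
= 2/15 + 3/70 + 3/14 = 41/105

41/105


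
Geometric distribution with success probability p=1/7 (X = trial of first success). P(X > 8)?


P(X > 8) = P(first 8 trials all fail) = (1-p)^8 = (6/7)^8 = 1679616/5764801

1679616/5764801


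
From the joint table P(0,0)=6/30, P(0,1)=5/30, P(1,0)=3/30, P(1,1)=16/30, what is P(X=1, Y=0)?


Read from table: P(X=1, Y=0) = 3/30 = 1/10

1/10


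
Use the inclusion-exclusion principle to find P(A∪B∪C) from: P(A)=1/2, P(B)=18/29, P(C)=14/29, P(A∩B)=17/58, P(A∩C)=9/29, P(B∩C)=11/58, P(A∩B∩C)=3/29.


P(A∪B∪C) = P(A)+P(B)+P(C) - P(AB)-P(AC)-P(BC) + P(ABC)
= 1/2+18/29+14/29 - 17/58-9/29-11/58 + 3/29
= 53/58

53/58


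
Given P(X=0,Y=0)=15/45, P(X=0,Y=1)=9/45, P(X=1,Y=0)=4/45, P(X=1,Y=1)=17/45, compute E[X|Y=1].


P(Y=1) = 26/45
E[X|Y=1] = (0*9 + 1*17)/26 = 17/26

17/26


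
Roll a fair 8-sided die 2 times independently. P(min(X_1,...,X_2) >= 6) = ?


P(min >= 6) = P(all X_i >= 6) = (P(X_1 >= 6))^2
= (3/8)^2 = 9/64

9/64


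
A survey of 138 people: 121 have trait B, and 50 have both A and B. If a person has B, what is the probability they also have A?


P(A|B) = P(A∩B)/P(B) = (50/138)/(121/138) = 50/121

50/121


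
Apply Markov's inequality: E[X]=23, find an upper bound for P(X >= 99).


Markov: P(X >= a) <= E[X]/a
P(X >= 99) <= 23/99

23/99


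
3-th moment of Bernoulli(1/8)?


For Bernoulli: X in {0,1}
E[X^3] = 0^3*(1-1/8) + 1^3*1/8 = 1/8

1/8


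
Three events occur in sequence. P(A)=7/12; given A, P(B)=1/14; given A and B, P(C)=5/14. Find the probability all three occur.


P(A∩B∩C) = P(A) * P(B|A) * P(C|A∩B)
= 7/12 * 1/14 * 5/14
= 1/24 * 5/14 = 5/336

5/336


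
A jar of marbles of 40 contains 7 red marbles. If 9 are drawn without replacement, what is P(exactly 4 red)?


P(X=4) = C(7,4)*C(33,5) / C(40,9)
= 35*237336 / 273438880
= 8306760/273438880 = 18879/621452

18879/621452


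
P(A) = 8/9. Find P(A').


P(A') = 1 - P(A) = 1 - 8/9 = 1/9

1/9


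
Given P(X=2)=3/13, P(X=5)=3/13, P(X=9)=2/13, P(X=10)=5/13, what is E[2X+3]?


E[2X+3] = sum(g(x)*P(x))
= 7*3/13 + 13*3/13 + 21*2/13 + 23*5/13
= 217/13

217/13


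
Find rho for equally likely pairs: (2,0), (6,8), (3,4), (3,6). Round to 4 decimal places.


Cov(X,Y) = 3.7500, Var(X) = 2.2500, Var(Y) = 8.7500
rho = Cov/(sqrt(VarX)*sqrt(VarY)) = 0.8452

0.8452


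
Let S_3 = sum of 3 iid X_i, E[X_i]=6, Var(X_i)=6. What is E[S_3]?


E[S_n] = n*E[X_1] = 3*6 = 18

18


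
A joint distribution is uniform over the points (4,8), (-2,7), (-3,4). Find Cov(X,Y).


E[X]=-1/3, E[Y]=19/3, E[XY]=2
Cov(X,Y) = E[XY] - E[X]E[Y] = 2 + 1/3*19/3 = 37/9

37/9


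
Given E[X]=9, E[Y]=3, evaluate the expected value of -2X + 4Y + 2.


E[-2X + 4Y + 2] = -2*E[X] + 4*E[Y] + 2
= (-2)*(9) + (4)*(3) + (2)
= -18 + 12 + 2 = -4

-4


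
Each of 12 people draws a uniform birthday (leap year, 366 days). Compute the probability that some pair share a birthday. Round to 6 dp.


P(all different) = prod((366-i)/366 for i=0..11) = 0.833396
P(at least one match) = 1 - 0.833396 = 0.166604

0.166604


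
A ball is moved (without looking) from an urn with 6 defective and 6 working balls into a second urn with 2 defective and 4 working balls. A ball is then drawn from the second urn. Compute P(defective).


P(transfer defective) = 6/12 = 1/2; P(transfer working) = 1/2
If defective transferred: Urn II has 3 defective of 7, so P(defective|defective moved) = 3/7
If working transferred: Urn II has 2 defective of 7, so P(defective|working moved) = 2/7
By total probability: P(defective) = 1/2*3/7 + 1/2*2/7 = 5/14

5/14


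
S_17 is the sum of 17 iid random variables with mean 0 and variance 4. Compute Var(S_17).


By independence, Var(S_n) = n*Var(X_1) = 17*4 = 68

68


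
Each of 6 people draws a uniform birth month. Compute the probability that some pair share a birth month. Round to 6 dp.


P(all different) = prod((12-i)/12 for i=0..5) = 0.222801
P(at least one match) = 1 - 0.222801 = 0.777199

0.777199


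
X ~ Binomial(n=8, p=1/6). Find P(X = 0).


P(X=0) = C(8,0) * p^0 * (1-p)^8
= 1 * 1 * 390625/1679616
= 390625/1679616

390625/1679616


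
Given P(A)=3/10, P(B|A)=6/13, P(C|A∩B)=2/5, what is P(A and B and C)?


P(A∩B∩C) = P(A) * P(B|A) * P(C|A∩B)
= 3/10 * 6/13 * 2/5
= 9/65 * 2/5 = 18/325

18/325


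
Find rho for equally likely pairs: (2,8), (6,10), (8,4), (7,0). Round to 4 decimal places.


Cov(X,Y) = -4.6250, Var(X) = 5.1875, Var(Y) = 14.7500
rho = Cov/(sqrt(VarX)*sqrt(VarY)) = -0.5287

-0.5287


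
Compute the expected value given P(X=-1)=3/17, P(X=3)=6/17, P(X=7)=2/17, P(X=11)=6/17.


E[X] = sum(x * P(x))
= -1*3/17 + 3*6/17 + 7*2/17 + 11*6/17
= 95/17

95/17


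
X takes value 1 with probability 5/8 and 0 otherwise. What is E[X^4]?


For Bernoulli: X in {0,1}
E[X^4] = 0^4*(1-5/8) + 1^4*5/8 = 5/8

5/8


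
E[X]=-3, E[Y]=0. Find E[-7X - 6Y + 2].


E[-7X - 6Y + 2] = -7*E[X] - 6*E[Y] + 2
= (-7)*(-3) + (-6)*(0) + (2)
= 21 + 0 + 2 = 23

23


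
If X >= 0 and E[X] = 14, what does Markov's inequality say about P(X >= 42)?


Markov: P(X >= a) <= E[X]/a
P(X >= 42) <= 14/42 = 1/3

1/3


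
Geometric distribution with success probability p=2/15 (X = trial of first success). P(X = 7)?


P(X=7) = (1-p)^6 * p = (13/15)^6 * 2/15
= 4826809/11390625 * 2/15 = 9653618/170859375

9653618/170859375


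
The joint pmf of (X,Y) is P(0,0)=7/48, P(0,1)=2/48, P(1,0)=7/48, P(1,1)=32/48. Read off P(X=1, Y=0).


Read from table: P(X=1, Y=0) = 7/48

7/48


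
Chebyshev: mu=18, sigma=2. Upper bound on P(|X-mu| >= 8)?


k = 8/2 = 4
Chebyshev: P(|X-mu| >= k*sigma) <= 1/k^2 = 1/4^2 = 1/16

1/16


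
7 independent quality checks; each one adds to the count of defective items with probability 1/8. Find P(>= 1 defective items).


P(at least one) = 1 - P(none)
P(none) = (1 - 1/8)^7 = (7/8)^7 = 823543/2097152
P(at least one) = 1 - 823543/2097152 = 1273609/2097152

1273609/2097152


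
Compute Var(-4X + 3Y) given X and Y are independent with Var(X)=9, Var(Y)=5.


Independence => Cov(X,Y)=0
Var(-4X + 3Y) = (-4)^2*Var(X) + 3^2*Var(Y)
= 16*9 + 9*5 = 189

189


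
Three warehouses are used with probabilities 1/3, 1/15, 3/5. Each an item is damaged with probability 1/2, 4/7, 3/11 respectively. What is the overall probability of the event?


P(A) = P(A|B1)P(B1) + P(A|B2)P(B2) + P(A|B3)P(B3)
= 1/2*1/3 + 4/7*1/15 + 3/11*3/5
= 1/6 + 4/105 + 9/55 = 851/2310

851/2310


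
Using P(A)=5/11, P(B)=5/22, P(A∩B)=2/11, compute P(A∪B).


P(A∪B) = P(A) + P(B) - P(A∩B)
= 5/11 + 5/22 - 2/11 = 1/2

1/2


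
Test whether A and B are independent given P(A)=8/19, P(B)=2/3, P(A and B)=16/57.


P(A)*P(B) = 8/19*2/3 = 16/57
P(A∩B) = 16/57, which equals P(A)P(B), so independent

Yes, A and B are independent


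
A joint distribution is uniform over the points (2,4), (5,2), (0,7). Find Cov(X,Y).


E[X]=7/3, E[Y]=13/3, E[XY]=6
Cov(X,Y) = E[XY] - E[X]E[Y] = 6 - 7/3*13/3 = -37/9

-37/9


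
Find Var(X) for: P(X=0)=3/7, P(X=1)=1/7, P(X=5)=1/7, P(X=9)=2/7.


E[X] = 24/7, E[X^2] = 188/7
Var(X) = E[X^2] - (E[X])^2 = 188/7 - (24/7)^2 = 740/49

740/49


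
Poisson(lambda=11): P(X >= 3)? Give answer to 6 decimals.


P(X>=3) = 1 - P(X<=2) = 1 - (e^(-11)*11^0/0! + e^(-11)*11^1/1! + e^(-11)*11^2/2!)
≈ 1 - (0.0000167017 + 0.0001837187 + 0.0010104529)
= 1 - 0.0012108733 = 0.9987891267
≈ 0.998789

0.998789


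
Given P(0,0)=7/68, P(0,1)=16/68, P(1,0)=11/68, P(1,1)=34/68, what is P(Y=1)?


P(Y=1) = P(0,1)+P(1,1) = 16/68 + 34/68 = 50/68 = 25/34

25/34


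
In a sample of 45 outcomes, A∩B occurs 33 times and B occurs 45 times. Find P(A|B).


P(A|B) = P(A∩B)/P(B) = (33/45)/(45/45) = 33/45 = 11/15

11/15


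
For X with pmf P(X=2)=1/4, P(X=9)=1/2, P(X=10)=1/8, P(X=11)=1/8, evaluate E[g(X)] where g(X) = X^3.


E[X^3] = sum(g(x)*P(x))
= 8*1/4 + 729*1/2 + 1000*1/8 + 1331*1/8
= 5263/8

5263/8


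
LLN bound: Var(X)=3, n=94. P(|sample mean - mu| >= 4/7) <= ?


Var(Xbar) = Var(X)/n = 3/94
Chebyshev: P(|Xbar-mu| >= 4/7) <= Var(Xbar)/(4/7)^2 = (3/94)/(16/49) = 147/1504

147/1504


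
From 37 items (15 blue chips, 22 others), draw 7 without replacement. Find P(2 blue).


P(X=2) = C(15,2)*C(22,5) / C(37,7)
= 105*26334 / 10295472
= 2765070/10295472 = 41895/155992

41895/155992


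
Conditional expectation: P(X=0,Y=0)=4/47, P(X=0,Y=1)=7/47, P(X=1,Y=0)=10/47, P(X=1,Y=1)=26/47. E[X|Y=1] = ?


P(Y=1) = 33/47
E[X|Y=1] = (0*7 + 1*26)/33 = 26/33

26/33


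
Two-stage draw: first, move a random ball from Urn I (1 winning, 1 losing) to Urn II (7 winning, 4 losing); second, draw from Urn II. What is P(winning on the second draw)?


P(transfer winning) = 1/2; P(transfer losing) = 1/2
If winning transferred: Urn II has 8 winning of 12, so P(winning|winning moved) = 2/3
If losing transferred: Urn II has 7 winning of 12, so P(winning|losing moved) = 7/12
By total probability: P(winning) = 1/2*2/3 + 1/2*7/12 = 5/8

5/8


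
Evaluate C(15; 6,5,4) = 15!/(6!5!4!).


15! = 1307674368000
Denominator: 6!=720 * 5!=120 * 4!=24
Coefficient = 1307674368000 / 2073600 = 630630

630630


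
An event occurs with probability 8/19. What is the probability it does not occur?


P(A') = 1 - P(A) = 1 - 8/19 = 11/19

11/19


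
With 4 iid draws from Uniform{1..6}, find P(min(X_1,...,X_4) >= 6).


P(min >= 6) = P(all X_i >= 6) = (P(X_1 >= 6))^4
= (1/6)^4 = 1/1296

1/1296


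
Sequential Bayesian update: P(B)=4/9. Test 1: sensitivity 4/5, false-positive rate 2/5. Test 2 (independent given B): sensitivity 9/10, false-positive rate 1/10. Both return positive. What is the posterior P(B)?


After test 1: P(+) = 4/5*4/9 + 2/5*5/9 = 26/45
P(B|+) = (16/45)/(26/45) = 8/13
After test 2 (use post1 as new prior): P(+) = 9/10*8/13 + 1/10*5/13 = 77/130
P(B|+,+) = (36/65)/(77/130) = 72/77

72/77


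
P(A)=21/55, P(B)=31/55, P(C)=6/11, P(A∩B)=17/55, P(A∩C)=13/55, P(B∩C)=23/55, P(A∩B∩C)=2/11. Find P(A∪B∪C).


P(A∪B∪C) = P(A)+P(B)+P(C) - P(AB)-P(AC)-P(BC) + P(ABC)
= 21/55+31/55+6/11 - 17/55-13/55-23/55 + 2/11
= 39/55

39/55


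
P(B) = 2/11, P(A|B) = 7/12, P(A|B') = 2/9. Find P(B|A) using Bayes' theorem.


P(A) = P(A|B)P(B) + P(A|B')P(B') = 7/12*2/11 + 2/9*9/11 = 19/66
P(B|A) = P(A|B)P(B)/P(A) = (7/66)/(19/66) = 7/19

7/19


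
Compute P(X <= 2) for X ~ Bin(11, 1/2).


P(X<=2) = P(X=0) + P(X=1) + P(X=2)
= 1/2048 + 11/2048 + 55/2048
= 67/2048

67/2048


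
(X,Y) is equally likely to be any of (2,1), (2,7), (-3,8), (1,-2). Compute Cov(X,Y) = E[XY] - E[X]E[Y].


E[X]=1/2, E[Y]=7/2, E[XY]=-5/2
Cov(X,Y) = E[XY] - E[X]E[Y] = -5/2 - 1/2*7/2 = -17/4

-17/4


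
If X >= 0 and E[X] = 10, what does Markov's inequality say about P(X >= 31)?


Markov: P(X >= a) <= E[X]/a
P(X >= 31) <= 10/31

10/31


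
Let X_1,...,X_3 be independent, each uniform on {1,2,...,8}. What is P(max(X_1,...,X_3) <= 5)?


P(max <= 5) = P(all X_i <= 5) = (P(X_1 <= 5))^3
= (5/8)^3 = 125/512

125/512


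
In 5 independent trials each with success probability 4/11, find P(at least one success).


P(at least one) = 1 - P(none)
P(none) = (1 - 4/11)^5 = (7/11)^5 = 16807/161051
P(at least one) = 1 - 16807/161051 = 144244/161051

144244/161051


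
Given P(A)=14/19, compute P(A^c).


P(A') = 1 - P(A) = 1 - 14/19 = 5/19

5/19


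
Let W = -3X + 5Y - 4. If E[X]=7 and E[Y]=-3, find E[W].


E[-3X + 5Y - 4] = -3*E[X] + 5*E[Y] - 4
= (-3)*(7) + (5)*(-3) + (-4)
= -21 - 15 - 4 = -40

-40


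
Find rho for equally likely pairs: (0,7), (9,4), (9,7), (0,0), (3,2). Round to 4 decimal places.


Cov(X,Y) = 4.2000, Var(X) = 16.5600, Var(Y) = 7.6000
rho = Cov/(sqrt(VarX)*sqrt(VarY)) = 0.3744

0.3744


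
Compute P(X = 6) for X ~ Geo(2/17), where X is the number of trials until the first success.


P(X=6) = (1-p)^5 * p = (15/17)^5 * 2/17
= 759375/1419857 * 2/17 = 1518750/24137569

1518750/24137569


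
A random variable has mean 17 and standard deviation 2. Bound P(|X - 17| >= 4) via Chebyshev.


k = 4/2 = 2
Chebyshev: P(|X-mu| >= k*sigma) <= 1/k^2 = 1/2^2 = 1/4

1/4


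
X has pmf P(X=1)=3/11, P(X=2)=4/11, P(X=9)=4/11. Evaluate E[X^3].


E[X^3] = sum(x^3 * P(x))
= 1*3/11 + 8*4/11 + 729*4/11
= 2951/11

2951/11


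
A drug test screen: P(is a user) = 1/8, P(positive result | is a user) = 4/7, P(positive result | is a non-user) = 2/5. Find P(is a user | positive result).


P(A) = P(A|B)P(B) + P(A|B')P(B') = 4/7*1/8 + 2/5*7/8 = 59/140
P(B|A) = P(A|B)P(B)/P(A) = (1/14)/(59/140) = 10/59

10/59


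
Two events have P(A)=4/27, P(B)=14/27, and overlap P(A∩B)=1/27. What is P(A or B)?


P(A∪B) = P(A) + P(B) - P(A∩B)
= 4/27 + 14/27 - 1/27 = 17/27

17/27


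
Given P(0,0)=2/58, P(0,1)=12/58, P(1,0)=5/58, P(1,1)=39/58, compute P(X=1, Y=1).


Read from table: P(X=1, Y=1) = 39/58

39/58


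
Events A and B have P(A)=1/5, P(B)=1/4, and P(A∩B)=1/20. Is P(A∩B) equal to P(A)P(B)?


P(A)*P(B) = 1/5*1/4 = 1/20
P(A∩B) = 1/20, which equals P(A)P(B), so independent

Yes, A and B are independent


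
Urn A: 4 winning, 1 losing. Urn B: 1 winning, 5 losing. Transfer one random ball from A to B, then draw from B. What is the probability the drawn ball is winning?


P(transfer winning) = 4/5; P(transfer losing) = 1/5
If winning transferred: Urn II has 2 winning of 7, so P(winning|winning moved) = 2/7
If losing transferred: Urn II has 1 winning of 7, so P(winning|losing moved) = 1/7
By total probability: P(winning) = 4/5*2/7 + 1/5*1/7 = 9/35

9/35


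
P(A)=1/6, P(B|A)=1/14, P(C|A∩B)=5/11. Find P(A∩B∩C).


P(A∩B∩C) = P(A) * P(B|A) * P(C|A∩B)
= 1/6 * 1/14 * 5/11
= 1/84 * 5/11 = 5/924

5/924


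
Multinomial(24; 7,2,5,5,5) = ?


24! = 620448401733239439360000
Denominator: 7!=5040 * 2!=2 * 5!=120 * 5!=120 * 5!=120
Coefficient = 620448401733239439360000 / 17418240000 = 35620613892864

35620613892864


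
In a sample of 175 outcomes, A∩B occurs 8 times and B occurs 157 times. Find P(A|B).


P(A|B) = P(A∩B)/P(B) = (8/175)/(157/175) = 8/157

8/157


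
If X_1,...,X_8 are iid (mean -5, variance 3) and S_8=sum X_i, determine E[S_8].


E[S_n] = n*E[X_1] = 8*-5 = -40

-40


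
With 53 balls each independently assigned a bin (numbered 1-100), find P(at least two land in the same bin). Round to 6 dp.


P(all different) = prod((100-i)/100 for i=0..52) = 0.000000
P(at least one match) = 1 - 0.000000 = 1.000000

1.000000


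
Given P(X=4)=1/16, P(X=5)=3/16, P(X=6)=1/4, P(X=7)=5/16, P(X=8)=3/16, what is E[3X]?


E[3X] = sum(g(x)*P(x))
= 12*1/16 + 15*3/16 + 18*1/4 + 21*5/16 + 24*3/16
= 153/8

153/8


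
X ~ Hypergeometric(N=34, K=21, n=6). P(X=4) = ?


P(X=4) = C(21,4)*C(13,2) / C(34,6)
= 5985*78 / 1344904
= 466830/1344904 = 233415/672452

233415/672452


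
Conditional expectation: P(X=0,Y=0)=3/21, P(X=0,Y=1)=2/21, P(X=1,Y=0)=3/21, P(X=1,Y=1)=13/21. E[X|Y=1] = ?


P(Y=1) = 15/21
E[X|Y=1] = (0*2 + 1*13)/15 = 13/15

13/15


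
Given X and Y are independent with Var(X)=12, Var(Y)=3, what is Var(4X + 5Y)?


Independence => Cov(X,Y)=0
Var(4X + 5Y) = 4^2*Var(X) + 5^2*Var(Y)
= 16*12 + 25*3 = 267

267


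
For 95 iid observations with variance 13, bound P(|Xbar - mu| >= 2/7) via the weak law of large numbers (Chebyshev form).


Var(Xbar) = Var(X)/n = 13/95
Chebyshev: P(|Xbar-mu| >= 2/7) <= Var(Xbar)/(2/7)^2 = (13/95)/(4/49) = 637/380
Bound exceeds 1, so trivial bound: 1

1


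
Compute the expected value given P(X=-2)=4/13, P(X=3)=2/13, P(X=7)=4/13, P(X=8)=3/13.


E[X] = sum(x * P(x))
= -2*4/13 + 3*2/13 + 7*4/13 + 8*3/13
= 50/13

50/13


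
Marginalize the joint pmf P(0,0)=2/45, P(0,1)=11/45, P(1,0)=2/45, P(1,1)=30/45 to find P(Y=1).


P(Y=1) = P(0,1)+P(1,1) = 11/45 + 30/45 = 41/45

41/45


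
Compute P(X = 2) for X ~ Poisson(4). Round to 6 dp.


P(X=2) = e^(-4) * 4^2 / 2!
≈ 0.01831563889 * 16 / 2
≈ 0.146525

0.146525


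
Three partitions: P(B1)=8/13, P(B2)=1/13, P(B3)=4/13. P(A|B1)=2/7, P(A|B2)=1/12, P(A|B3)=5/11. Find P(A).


P(A) = P(A|B1)P(B1) + P(A|B2)P(B2) + P(A|B3)P(B3)
= 2/7*8/13 + 1/12*1/13 + 5/11*4/13
= 16/91 + 1/156 + 20/143 = 3869/12012

3869/12012


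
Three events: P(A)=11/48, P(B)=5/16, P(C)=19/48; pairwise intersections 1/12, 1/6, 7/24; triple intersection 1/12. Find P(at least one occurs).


P(A∪B∪C) = P(A)+P(B)+P(C) - P(AB)-P(AC)-P(BC) + P(ABC)
= 11/48+5/16+19/48 - 1/12-1/6-7/24 + 1/12
= 23/48

23/48


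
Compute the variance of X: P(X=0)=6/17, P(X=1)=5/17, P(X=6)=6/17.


E[X] = 41/17, E[X^2] = 13
Var(X) = E[X^2] - (E[X])^2 = 13 - (41/17)^2 = 2076/289

2076/289


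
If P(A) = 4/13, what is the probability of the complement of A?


P(A') = 1 - P(A) = 1 - 4/13 = 9/13

9/13


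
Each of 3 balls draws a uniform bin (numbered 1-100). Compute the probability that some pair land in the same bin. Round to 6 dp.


P(all different) = prod((100-i)/100 for i=0..2) = 0.970200
P(at least one match) = 1 - 0.970200 = 0.029800

0.029800


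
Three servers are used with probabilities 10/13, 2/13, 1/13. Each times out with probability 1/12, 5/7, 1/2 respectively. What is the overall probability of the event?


P(A) = P(A|B1)P(B1) + P(A|B2)P(B2) + P(A|B3)P(B3)
= 1/12*10/13 + 5/7*2/13 + 1/2*1/13
= 5/78 + 10/91 + 1/26 = 58/273

58/273


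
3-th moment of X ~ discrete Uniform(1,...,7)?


E[X^3] = (1/7) * sum(x^3 for x=1..7)
= 784/7 = 112

112


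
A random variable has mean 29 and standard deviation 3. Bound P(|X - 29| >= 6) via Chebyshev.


k = 6/3 = 2
Chebyshev: P(|X-mu| >= k*sigma) <= 1/k^2 = 1/2^2 = 1/4

1/4


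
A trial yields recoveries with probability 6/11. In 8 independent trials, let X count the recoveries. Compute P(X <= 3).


P(X<=3) = P(X=0) + P(X=1) + P(X=2) + P(X=3)
= 390625/214358881 + 3750000/214358881 + 15750000/214358881 + 37800000/214358881
= 57690625/214358881

57690625/214358881


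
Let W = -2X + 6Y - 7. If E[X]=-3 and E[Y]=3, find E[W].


E[-2X + 6Y - 7] = -2*E[X] + 6*E[Y] - 7
= (-2)*(-3) + (6)*(3) + (-7)
= 6 + 18 - 7 = 17

17


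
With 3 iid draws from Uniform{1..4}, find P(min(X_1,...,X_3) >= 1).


P(min >= 1) = P(all X_i >= 1) = (P(X_1 >= 1))^3
= (4/4)^3 = 1^3 = 1

1


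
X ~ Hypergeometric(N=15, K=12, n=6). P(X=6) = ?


P(X=6) = C(12,6)*C(3,0) / C(15,6)
= 924*1 / 5005
= 924/5005 = 12/65

12/65


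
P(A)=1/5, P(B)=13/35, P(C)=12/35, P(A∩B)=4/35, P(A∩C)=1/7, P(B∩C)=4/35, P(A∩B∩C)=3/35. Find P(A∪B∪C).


P(A∪B∪C) = P(A)+P(B)+P(C) - P(AB)-P(AC)-P(BC) + P(ABC)
= 1/5+13/35+12/35 - 4/35-1/7-4/35 + 3/35
= 22/35

22/35


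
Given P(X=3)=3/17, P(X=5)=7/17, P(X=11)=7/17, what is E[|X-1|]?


E[|X-1|] = sum(g(x)*P(x))
= 2*3/17 + 4*7/17 + 10*7/17
= 104/17

104/17


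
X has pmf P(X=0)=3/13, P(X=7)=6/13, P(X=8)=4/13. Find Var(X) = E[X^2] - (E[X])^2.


E[X] = 74/13, E[X^2] = 550/13
Var(X) = E[X^2] - (E[X])^2 = 550/13 - (74/13)^2 = 1674/169

1674/169


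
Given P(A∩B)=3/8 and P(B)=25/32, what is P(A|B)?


P(A|B) = P(A∩B)/P(B) = (24/64)/(50/64) = 24/50 = 12/25

12/25


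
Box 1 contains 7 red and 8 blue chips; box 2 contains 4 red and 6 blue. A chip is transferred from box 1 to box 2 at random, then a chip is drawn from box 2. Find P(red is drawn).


P(transfer red) = 7/15; P(transfer blue) = 8/15
If red transferred: Urn II has 5 red of 11, so P(red|red moved) = 5/11
If blue transferred: Urn II has 4 red of 11, so P(red|blue moved) = 4/11
By total probability: P(red) = 7/15*5/11 + 8/15*4/11 = 67/165

67/165


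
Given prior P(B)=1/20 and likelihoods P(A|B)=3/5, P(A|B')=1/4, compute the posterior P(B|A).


P(A) = P(A|B)P(B) + P(A|B')P(B') = 3/5*1/20 + 1/4*19/20 = 107/400
P(B|A) = P(A|B)P(B)/P(A) = (3/100)/(107/400) = 12/107

12/107


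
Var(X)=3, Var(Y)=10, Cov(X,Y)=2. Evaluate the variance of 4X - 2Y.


Var(4X - 2Y) = 4^2*Var(X) + (-2)^2*Var(Y) + 2*4*(-2)*Cov(X,Y)
= 16*3 + 4*10 - 16*2
= 48 + 40 - 32 = 56

56


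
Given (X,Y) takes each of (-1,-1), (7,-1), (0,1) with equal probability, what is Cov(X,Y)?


E[X]=2, E[Y]=-1/3, E[XY]=-2
Cov(X,Y) = E[XY] - E[X]E[Y] = -2 - 2*-1/3 = -4/3

-4/3


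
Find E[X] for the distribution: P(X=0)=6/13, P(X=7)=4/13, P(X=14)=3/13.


E[X] = sum(x * P(x))
= 0*6/13 + 7*4/13 + 14*3/13
= 70/13

70/13


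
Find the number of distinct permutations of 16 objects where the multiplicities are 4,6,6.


16! = 20922789888000
Denominator: 4!=24 * 6!=720 * 6!=720
Coefficient = 20922789888000 / 12441600 = 1681680

1681680


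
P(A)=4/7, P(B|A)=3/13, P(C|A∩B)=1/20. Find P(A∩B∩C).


P(A∩B∩C) = P(A) * P(B|A) * P(C|A∩B)
= 4/7 * 3/13 * 1/20
= 12/91 * 1/20 = 3/455

3/455


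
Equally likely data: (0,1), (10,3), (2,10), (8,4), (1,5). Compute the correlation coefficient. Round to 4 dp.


Cov(X,Y) = -1.9200, Var(X) = 16.1600, Var(Y) = 9.0400
rho = Cov/(sqrt(VarX)*sqrt(VarY)) = -0.1589

-0.1589


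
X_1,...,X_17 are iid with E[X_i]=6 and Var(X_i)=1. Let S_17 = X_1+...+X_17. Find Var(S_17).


By independence, Var(S_n) = n*Var(X_1) = 17*1 = 17

17


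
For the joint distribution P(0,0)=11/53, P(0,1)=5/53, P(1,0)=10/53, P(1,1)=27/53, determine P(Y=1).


P(Y=1) = P(0,1)+P(1,1) = 5/53 + 27/53 = 32/53

32/53


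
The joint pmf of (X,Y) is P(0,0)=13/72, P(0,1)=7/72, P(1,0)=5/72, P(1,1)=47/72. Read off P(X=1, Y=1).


Read from table: P(X=1, Y=1) = 47/72

47/72


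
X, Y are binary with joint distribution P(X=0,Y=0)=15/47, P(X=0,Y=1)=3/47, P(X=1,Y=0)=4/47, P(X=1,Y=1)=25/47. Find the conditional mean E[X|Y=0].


P(Y=0) = 19/47
E[X|Y=0] = (0*15 + 1*4)/19 = 4/19

4/19


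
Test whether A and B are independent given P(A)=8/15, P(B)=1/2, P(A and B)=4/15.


P(A)*P(B) = 8/15*1/2 = 4/15
P(A∩B) = 4/15, which equals P(A)P(B), so independent

Yes, A and B are independent


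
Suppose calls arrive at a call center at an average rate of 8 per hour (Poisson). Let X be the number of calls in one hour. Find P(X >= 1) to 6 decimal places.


P(X>=1) = 1 - P(X<=0) = 1 - (e^(-8)*8^0/0!)
≈ 1 - 0.0003354626 = 0.9996645374
≈ 0.999665

0.999665


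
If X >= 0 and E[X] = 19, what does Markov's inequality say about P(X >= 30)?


Markov: P(X >= a) <= E[X]/a
P(X >= 30) <= 19/30

19/30


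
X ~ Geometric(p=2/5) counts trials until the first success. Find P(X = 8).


P(X=8) = (1-p)^7 * p = (3/5)^7 * 2/5
= 2187/78125 * 2/5 = 4374/390625

4374/390625


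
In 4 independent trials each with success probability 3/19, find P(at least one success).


P(at least one) = 1 - P(none)
P(none) = (1 - 3/19)^4 = (16/19)^4 = 65536/130321
P(at least one) = 1 - 65536/130321 = 64785/130321

64785/130321


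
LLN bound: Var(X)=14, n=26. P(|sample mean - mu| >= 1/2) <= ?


Var(Xbar) = Var(X)/n = 14/26
Chebyshev: P(|Xbar-mu| >= 1/2) <= Var(Xbar)/(1/2)^2 = (7/13)/(1/4) = 28/13
Bound exceeds 1, so trivial bound: 1

1


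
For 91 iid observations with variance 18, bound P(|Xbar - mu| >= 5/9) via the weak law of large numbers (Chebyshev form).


Var(Xbar) = Var(X)/n = 18/91
Chebyshev: P(|Xbar-mu| >= 5/9) <= Var(Xbar)/(5/9)^2 = (18/91)/(25/81) = 1458/2275

1458/2275


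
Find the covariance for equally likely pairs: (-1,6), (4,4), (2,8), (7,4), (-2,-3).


E[X]=2, E[Y]=19/5, E[XY]=12
Cov(X,Y) = E[XY] - E[X]E[Y] = 12 - 2*19/5 = 22/5

22/5


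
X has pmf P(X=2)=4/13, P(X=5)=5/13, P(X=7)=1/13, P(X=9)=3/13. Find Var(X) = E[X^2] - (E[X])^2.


E[X] = 67/13, E[X^2] = 433/13
Var(X) = E[X^2] - (E[X])^2 = 433/13 - (67/13)^2 = 1140/169

1140/169


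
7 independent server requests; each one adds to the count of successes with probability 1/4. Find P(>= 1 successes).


P(at least one) = 1 - P(none)
P(none) = (1 - 1/4)^7 = (3/4)^7 = 2187/16384
P(at least one) = 1 - 2187/16384 = 14197/16384

14197/16384


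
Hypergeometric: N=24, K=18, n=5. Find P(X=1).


P(X=1) = C(18,1)*C(6,4) / C(24,5)
= 18*15 / 42504
= 270/42504 = 45/7084

45/7084


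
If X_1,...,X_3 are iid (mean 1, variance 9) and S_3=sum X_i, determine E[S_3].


E[S_n] = n*E[X_1] = 3*1 = 3

3


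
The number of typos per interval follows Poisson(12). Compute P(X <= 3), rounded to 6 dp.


P(X<=3) = e^(-12)*12^0/0! + e^(-12)*12^1/1! + e^(-12)*12^2/2! + e^(-12)*12^3/3!
≈ 0.0000061442 + 0.0000737305 + 0.0004423833 + 0.0017695332
= 0.0022917912
≈ 0.002292

0.002292


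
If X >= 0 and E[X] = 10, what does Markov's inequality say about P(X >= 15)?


Markov: P(X >= a) <= E[X]/a
P(X >= 15) <= 10/15 = 2/3

2/3


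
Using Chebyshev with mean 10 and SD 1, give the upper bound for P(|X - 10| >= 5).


k = 5/1 = 5
Chebyshev: P(|X-mu| >= k*sigma) <= 1/k^2 = 1/5^2 = 1/25

1/25


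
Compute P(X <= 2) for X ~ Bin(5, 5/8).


P(X<=2) = P(X=0) + P(X=1) + P(X=2)
= 243/32768 + 2025/32768 + 3375/16384
= 4509/16384

4509/16384


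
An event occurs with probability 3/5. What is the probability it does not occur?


P(A') = 1 - P(A) = 1 - 3/5 = 2/5

2/5


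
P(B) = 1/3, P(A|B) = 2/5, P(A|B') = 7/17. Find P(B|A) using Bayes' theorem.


P(A) = P(A|B)P(B) + P(A|B')P(B') = 2/5*1/3 + 7/17*2/3 = 104/255
P(B|A) = P(A|B)P(B)/P(A) = (2/15)/(104/255) = 17/52

17/52


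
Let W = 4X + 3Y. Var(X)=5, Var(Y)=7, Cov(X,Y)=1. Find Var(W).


Var(4X + 3Y) = 4^2*Var(X) + 3^2*Var(Y) + 2*4*3*Cov(X,Y)
= 16*5 + 9*7 + 24*1
= 80 + 63 + 24 = 167

167


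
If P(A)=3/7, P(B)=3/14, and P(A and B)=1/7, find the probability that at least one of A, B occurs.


P(A∪B) = P(A) + P(B) - P(A∩B)
= 3/7 + 3/14 - 1/7 = 1/2

1/2


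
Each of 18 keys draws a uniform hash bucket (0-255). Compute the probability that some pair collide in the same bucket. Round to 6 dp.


P(all different) = prod((256-i)/256 for i=0..17) = 0.542396
P(at least one match) = 1 - 0.542396 = 0.457604

0.457604


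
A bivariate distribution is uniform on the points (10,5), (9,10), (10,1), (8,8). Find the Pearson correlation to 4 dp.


Cov(X,Y) = -2.0000, Var(X) = 0.6875, Var(Y) = 11.5000
rho = Cov/(sqrt(VarX)*sqrt(VarY)) = -0.7113

-0.7113
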